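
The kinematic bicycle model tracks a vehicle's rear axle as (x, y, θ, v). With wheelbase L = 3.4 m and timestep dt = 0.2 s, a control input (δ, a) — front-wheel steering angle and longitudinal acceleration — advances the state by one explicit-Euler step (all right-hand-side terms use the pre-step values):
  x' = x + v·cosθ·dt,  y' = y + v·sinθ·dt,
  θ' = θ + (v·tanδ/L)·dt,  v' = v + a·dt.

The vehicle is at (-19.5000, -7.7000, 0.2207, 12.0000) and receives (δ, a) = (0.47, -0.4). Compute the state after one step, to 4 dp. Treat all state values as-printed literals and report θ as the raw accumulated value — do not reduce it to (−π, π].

(-17.1582, -7.1746, 0.5793, 11.9200)

x' = -19.5000 + 12.0000·cos(0.2207)·0.2 = -17.1582
y' = -7.7000 + 12.0000·sin(0.2207)·0.2 = -7.1746
θ' = 0.2207 + (12.0000/3.4)·tan(0.47)·0.2 = 0.5793
v' = 12.0000 − 0.4000·0.2 = 11.9200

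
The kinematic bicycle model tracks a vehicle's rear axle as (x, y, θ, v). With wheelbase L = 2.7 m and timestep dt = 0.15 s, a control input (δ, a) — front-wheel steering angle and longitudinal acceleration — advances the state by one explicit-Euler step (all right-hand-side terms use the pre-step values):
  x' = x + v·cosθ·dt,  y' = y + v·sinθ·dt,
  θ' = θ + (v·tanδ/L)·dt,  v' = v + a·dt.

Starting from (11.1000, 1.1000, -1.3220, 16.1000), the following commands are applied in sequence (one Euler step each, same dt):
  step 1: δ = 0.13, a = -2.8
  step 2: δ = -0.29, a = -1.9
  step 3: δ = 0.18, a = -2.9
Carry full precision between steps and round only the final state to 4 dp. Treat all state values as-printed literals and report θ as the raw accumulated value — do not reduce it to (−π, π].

(12.7796, -5.7334, -1.3094, 14.9600)

after step 1 (δ=0.13, a=-2.8): (11.694664, -1.240641, -1.205063, 15.680000)
after step 2 (δ=-0.29, a=-1.9): (12.535820, -3.437084, -1.465013, 15.395000)
after step 3 (δ=0.18, a=-2.9): (12.779644, -5.733425, -1.309379, 14.960000)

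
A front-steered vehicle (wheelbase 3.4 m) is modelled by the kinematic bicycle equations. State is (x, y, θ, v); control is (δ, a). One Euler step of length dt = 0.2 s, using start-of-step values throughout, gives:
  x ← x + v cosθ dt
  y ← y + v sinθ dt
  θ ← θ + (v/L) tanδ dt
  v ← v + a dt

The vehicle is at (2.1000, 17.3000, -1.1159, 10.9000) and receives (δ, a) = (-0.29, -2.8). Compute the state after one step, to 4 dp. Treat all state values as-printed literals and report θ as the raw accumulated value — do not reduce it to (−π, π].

(3.0578, 15.3417, -1.3072, 10.3400)

x' = 2.1000 + 10.9000·cos(-1.1159)·0.2 = 3.0578
y' = 17.3000 + 10.9000·sin(-1.1159)·0.2 = 15.3417
θ' = -1.1159 + (10.9000/3.4)·tan(-0.29)·0.2 = -1.3072
v' = 10.9000 − 2.8000·0.2 = 10.3400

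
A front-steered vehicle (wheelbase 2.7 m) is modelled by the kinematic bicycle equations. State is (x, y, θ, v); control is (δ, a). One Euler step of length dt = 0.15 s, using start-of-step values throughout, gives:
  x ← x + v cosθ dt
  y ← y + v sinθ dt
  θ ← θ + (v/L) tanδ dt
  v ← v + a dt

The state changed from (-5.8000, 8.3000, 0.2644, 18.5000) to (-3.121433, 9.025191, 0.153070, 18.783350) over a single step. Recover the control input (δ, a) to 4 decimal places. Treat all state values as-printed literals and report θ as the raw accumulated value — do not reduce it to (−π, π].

a = (v'−v)/dt = (0.283350)/0.15 = 1.8890
Δθ = θ'−θ = -0.111330;  (v·dt/L) = 18.5000·0.15/2.7 = 1.027778
tan δ = Δθ·L/(v·dt) = -0.108321  →  δ = -0.1079

δ = -0.1079, a = 1.8890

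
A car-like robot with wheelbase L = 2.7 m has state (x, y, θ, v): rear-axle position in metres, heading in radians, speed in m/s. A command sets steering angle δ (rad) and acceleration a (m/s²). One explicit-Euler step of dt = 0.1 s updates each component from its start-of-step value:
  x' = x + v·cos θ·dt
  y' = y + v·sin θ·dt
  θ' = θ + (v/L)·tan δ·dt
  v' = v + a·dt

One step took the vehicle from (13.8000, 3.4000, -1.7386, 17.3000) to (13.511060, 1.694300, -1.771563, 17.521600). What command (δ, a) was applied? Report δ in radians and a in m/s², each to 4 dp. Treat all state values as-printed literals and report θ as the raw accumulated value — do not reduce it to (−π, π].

δ = -0.0514, a = 2.2160

a = (v'−v)/dt = (0.221600)/0.1 = 2.2160
Δθ = θ'−θ = -0.032963;  (v·dt/L) = 17.3000·0.1/2.7 = 0.640741
tan δ = Δθ·L/(v·dt) = -0.051445  →  δ = -0.0514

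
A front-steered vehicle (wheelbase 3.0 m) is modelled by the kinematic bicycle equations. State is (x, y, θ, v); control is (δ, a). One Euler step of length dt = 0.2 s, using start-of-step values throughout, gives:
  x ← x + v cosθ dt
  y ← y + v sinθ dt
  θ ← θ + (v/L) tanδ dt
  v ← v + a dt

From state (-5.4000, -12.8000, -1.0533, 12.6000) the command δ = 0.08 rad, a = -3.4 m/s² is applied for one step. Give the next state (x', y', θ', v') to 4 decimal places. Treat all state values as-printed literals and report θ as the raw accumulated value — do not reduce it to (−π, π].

(-4.1533, -14.9900, -0.9860, 11.9200)

x' = -5.4000 + 12.6000·cos(-1.0533)·0.2 = -4.1533
y' = -12.8000 + 12.6000·sin(-1.0533)·0.2 = -14.9900
θ' = -1.0533 + (12.6000/3.0)·tan(0.08)·0.2 = -0.9860
v' = 12.6000 − 3.4000·0.2 = 11.9200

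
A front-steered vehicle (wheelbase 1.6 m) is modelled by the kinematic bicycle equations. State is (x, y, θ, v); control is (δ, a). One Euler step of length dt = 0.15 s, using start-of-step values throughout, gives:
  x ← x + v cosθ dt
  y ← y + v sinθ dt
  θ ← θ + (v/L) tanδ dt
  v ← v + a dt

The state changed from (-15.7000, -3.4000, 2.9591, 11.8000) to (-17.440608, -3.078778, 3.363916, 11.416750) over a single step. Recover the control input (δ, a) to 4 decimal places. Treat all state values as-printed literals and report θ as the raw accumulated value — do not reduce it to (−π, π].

δ = 0.3508, a = -2.5550

a = (v'−v)/dt = (-0.383250)/0.15 = -2.5550
Δθ = θ'−θ = 0.404816;  (v·dt/L) = 11.8000·0.15/1.6 = 1.106250
tan δ = Δθ·L/(v·dt) = 0.365935  →  δ = 0.3508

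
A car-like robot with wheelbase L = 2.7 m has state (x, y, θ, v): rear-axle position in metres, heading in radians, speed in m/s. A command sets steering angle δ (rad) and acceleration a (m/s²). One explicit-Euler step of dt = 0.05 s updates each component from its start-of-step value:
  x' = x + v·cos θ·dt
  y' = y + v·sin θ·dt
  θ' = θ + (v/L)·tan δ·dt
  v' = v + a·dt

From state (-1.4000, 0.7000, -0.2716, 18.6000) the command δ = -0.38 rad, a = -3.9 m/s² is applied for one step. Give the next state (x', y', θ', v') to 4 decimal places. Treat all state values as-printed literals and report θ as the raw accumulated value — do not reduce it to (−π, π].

(-0.5041, 0.4505, -0.4092, 18.4050)

x' = -1.4000 + 18.6000·cos(-0.2716)·0.05 = -0.5041
y' = 0.7000 + 18.6000·sin(-0.2716)·0.05 = 0.4505
θ' = -0.2716 + (18.6000/2.7)·tan(-0.38)·0.05 = -0.4092
v' = 18.6000 − 3.9000·0.05 = 18.4050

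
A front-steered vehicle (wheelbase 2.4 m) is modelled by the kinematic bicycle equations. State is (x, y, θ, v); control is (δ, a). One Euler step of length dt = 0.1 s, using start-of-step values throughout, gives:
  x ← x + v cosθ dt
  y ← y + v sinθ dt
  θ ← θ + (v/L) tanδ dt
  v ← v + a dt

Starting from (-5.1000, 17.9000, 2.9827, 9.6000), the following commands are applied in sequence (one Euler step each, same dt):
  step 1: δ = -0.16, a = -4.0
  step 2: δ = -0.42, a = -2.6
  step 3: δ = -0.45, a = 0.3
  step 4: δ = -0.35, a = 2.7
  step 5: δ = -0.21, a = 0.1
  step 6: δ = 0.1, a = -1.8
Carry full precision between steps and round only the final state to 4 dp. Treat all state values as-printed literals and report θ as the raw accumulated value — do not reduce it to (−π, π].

(-9.8725, 20.3490, 2.3872, 9.0700)

after step 1 (δ=-0.16, a=-4.0): (-6.047907, 18.051896, 2.918148, 9.200000)
after step 2 (δ=-0.42, a=-2.6): (-6.945036, 18.255758, 2.746962, 8.940000)
after step 3 (δ=-0.45, a=0.3): (-7.770322, 18.599472, 2.567024, 8.970000)
after step 4 (δ=-0.35, a=2.7): (-8.523288, 19.086967, 2.430595, 9.240000)
after step 5 (δ=-0.21, a=0.1): (-9.223413, 19.689961, 2.348535, 9.250000)
after step 6 (δ=0.1, a=-1.8): (-9.872457, 20.349025, 2.387205, 9.070000)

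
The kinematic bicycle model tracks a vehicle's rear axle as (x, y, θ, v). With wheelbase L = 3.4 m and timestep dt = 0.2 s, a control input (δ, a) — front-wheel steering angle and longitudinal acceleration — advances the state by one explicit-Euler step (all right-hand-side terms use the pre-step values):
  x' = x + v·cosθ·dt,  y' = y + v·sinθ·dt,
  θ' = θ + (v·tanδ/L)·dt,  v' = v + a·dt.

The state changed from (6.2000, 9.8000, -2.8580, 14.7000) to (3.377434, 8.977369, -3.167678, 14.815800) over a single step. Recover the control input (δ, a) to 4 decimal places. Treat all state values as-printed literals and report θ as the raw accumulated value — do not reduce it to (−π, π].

δ = -0.3439, a = 0.5790

a = (v'−v)/dt = (0.115800)/0.2 = 0.5790
Δθ = θ'−θ = -0.309678;  (v·dt/L) = 14.7000·0.2/3.4 = 0.864706
tan δ = Δθ·L/(v·dt) = -0.358131  →  δ = -0.3439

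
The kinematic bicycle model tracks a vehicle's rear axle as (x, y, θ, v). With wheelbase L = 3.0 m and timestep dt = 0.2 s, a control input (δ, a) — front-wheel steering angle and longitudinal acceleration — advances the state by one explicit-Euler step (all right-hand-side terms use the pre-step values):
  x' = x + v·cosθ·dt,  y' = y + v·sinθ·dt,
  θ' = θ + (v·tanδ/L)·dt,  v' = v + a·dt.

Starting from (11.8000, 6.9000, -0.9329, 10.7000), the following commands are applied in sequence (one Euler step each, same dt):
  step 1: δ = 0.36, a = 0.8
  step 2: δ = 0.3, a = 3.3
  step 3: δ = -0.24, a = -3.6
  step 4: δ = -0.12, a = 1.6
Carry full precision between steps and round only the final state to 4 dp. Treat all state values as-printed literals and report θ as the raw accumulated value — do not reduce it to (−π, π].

after step 1 (δ=0.36, a=0.8): (13.074384, 5.180830, -0.664399, 10.860000)
after step 2 (δ=0.3, a=3.3): (14.784373, 3.841605, -0.440440, 11.520000)
after step 3 (δ=-0.24, a=-3.6): (16.868489, 2.859324, -0.628382, 10.800000)
after step 4 (δ=-0.12, a=1.6): (18.615884, 1.589596, -0.715199, 11.120000)

(18.6159, 1.5896, -0.7152, 11.1200)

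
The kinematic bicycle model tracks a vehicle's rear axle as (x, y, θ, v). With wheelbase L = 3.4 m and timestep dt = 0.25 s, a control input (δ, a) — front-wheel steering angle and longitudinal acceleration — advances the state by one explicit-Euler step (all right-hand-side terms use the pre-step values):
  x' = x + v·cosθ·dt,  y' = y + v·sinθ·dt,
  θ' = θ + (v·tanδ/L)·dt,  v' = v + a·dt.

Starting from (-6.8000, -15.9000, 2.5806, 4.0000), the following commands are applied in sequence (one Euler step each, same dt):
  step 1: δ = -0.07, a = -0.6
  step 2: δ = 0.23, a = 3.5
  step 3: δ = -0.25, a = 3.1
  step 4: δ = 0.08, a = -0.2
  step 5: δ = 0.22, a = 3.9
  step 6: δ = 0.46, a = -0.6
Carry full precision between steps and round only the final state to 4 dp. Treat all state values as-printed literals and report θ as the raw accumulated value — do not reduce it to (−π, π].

after step 1 (δ=-0.07, a=-0.6): (-7.646727, -15.367973, 2.559978, 3.850000)
after step 2 (δ=0.23, a=3.5): (-8.450970, -14.839201, 2.626261, 4.725000)
after step 3 (δ=-0.25, a=3.1): (-9.478810, -14.257053, 2.537549, 5.500000)
after step 4 (δ=0.08, a=-0.2): (-10.610498, -13.476087, 2.569971, 5.450000)
after step 5 (δ=0.22, a=3.9): (-11.756394, -12.738979, 2.659583, 6.425000)
after step 6 (δ=0.46, a=-0.6): (-13.179636, -11.994385, 2.893646, 6.275000)

(-13.1796, -11.9944, 2.8936, 6.2750)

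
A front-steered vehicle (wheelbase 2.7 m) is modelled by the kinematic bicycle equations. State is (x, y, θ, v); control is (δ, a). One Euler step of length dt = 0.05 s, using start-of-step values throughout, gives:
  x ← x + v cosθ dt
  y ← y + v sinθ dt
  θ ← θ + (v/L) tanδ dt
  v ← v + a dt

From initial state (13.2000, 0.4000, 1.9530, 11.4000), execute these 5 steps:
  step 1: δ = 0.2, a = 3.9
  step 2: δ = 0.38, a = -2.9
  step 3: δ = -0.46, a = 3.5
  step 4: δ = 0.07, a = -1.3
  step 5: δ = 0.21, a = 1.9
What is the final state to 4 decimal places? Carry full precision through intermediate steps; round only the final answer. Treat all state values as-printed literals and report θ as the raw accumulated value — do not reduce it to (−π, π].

after step 1 (δ=0.2, a=3.9): (12.987409, 0.928872, 1.995794, 11.595000)
after step 2 (δ=0.38, a=-2.9): (12.748367, 1.457047, 2.081557, 11.450000)
after step 3 (δ=-0.46, a=3.5): (12.468506, 1.956480, 1.976504, 11.625000)
after step 4 (δ=0.07, a=-1.3): (12.239105, 2.490546, 1.991598, 11.560000)
after step 5 (δ=0.21, a=1.9): (12.002996, 3.018123, 2.037226, 11.655000)

(12.0030, 3.0181, 2.0372, 11.6550)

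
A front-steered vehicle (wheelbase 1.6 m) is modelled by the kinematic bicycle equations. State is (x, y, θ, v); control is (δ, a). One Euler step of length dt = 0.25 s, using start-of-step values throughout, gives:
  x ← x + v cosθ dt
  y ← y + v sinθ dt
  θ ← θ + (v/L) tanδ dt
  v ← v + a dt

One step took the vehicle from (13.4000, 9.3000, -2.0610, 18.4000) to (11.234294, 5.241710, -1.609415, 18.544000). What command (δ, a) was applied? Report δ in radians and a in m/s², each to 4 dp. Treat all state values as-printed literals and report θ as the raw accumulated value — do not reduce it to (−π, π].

a = (v'−v)/dt = (0.144000)/0.25 = 0.5760
Δθ = θ'−θ = 0.451585;  (v·dt/L) = 18.4000·0.25/1.6 = 2.875000
tan δ = Δθ·L/(v·dt) = 0.157073  →  δ = 0.1558

δ = 0.1558, a = 0.5760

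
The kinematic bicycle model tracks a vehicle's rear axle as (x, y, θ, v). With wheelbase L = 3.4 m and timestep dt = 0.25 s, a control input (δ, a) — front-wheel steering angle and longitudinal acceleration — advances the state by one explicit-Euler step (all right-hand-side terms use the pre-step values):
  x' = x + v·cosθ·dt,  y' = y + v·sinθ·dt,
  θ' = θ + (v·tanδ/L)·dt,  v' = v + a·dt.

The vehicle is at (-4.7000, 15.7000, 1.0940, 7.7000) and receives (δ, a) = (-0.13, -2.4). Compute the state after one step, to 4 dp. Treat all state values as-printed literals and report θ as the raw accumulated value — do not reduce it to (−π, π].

x' = -4.7000 + 7.7000·cos(1.0940)·0.25 = -3.8165
y' = 15.7000 + 7.7000·sin(1.0940)·0.25 = 17.4103
θ' = 1.0940 + (7.7000/3.4)·tan(-0.13)·0.25 = 1.0200
v' = 7.7000 − 2.4000·0.25 = 7.1000

(-3.8165, 17.4103, 1.0200, 7.1000)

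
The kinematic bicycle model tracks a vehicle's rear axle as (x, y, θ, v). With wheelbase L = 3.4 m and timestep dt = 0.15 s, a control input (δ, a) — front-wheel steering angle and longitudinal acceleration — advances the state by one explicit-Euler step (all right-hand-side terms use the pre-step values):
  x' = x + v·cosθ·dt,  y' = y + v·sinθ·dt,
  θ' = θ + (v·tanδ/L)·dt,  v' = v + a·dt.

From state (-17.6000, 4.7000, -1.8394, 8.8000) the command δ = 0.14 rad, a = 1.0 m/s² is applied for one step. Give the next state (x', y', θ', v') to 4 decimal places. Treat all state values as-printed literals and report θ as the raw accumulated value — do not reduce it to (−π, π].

(-17.9503, 3.4273, -1.7847, 8.9500)

x' = -17.6000 + 8.8000·cos(-1.8394)·0.15 = -17.9503
y' = 4.7000 + 8.8000·sin(-1.8394)·0.15 = 3.4273
θ' = -1.8394 + (8.8000/3.4)·tan(0.14)·0.15 = -1.7847
v' = 8.8000 + 1.0000·0.15 = 8.9500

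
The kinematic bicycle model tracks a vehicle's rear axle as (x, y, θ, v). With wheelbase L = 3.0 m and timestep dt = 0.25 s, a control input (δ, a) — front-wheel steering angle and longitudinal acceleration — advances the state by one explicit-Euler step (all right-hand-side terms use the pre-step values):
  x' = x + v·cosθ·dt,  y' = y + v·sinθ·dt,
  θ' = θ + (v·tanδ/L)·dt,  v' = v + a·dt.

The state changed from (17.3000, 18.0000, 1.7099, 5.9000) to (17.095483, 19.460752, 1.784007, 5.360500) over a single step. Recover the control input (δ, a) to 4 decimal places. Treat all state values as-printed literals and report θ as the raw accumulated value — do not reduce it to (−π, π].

δ = 0.1496, a = -2.1580

a = (v'−v)/dt = (-0.539500)/0.25 = -2.1580
Δθ = θ'−θ = 0.074107;  (v·dt/L) = 5.9000·0.25/3.0 = 0.491667
tan δ = Δθ·L/(v·dt) = 0.150726  →  δ = 0.1496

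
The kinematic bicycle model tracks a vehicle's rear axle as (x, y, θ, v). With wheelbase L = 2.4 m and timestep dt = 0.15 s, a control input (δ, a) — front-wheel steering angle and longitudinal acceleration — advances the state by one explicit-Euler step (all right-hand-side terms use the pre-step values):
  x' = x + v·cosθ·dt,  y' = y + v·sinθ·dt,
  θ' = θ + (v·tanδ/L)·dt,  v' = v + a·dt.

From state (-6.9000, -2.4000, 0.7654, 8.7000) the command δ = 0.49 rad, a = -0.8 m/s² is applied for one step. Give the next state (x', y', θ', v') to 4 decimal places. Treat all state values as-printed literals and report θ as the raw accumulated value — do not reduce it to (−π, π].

x' = -6.9000 + 8.7000·cos(0.7654)·0.15 = -5.9590
y' = -2.4000 + 8.7000·sin(0.7654)·0.15 = -1.4959
θ' = 0.7654 + (8.7000/2.4)·tan(0.49)·0.15 = 1.0554
v' = 8.7000 − 0.8000·0.15 = 8.5800

(-5.9590, -1.4959, 1.0554, 8.5800)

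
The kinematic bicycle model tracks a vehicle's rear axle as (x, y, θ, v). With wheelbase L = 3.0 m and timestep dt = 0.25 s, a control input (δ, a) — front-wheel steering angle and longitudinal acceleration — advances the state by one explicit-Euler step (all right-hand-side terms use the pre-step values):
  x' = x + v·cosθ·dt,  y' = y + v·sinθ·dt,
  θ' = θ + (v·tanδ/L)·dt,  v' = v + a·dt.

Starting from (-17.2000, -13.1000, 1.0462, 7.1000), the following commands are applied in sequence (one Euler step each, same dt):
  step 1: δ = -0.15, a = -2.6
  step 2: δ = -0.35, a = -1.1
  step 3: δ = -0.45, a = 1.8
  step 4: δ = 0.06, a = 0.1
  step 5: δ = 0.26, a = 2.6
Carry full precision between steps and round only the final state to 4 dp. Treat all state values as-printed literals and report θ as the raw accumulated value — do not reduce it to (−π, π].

(-11.3982, -7.5080, 0.6926, 7.3000)

after step 1 (δ=-0.15, a=-2.6): (-16.310967, -11.563691, 0.956778, 6.450000)
after step 2 (δ=-0.35, a=-1.1): (-15.381915, -10.245731, 0.760576, 6.175000)
after step 3 (δ=-0.45, a=1.8): (-14.263562, -9.181565, 0.512003, 6.625000)
after step 4 (δ=0.06, a=0.1): (-12.819702, -8.370127, 0.545168, 6.650000)
after step 5 (δ=0.26, a=2.6): (-11.398197, -7.508017, 0.692589, 7.300000)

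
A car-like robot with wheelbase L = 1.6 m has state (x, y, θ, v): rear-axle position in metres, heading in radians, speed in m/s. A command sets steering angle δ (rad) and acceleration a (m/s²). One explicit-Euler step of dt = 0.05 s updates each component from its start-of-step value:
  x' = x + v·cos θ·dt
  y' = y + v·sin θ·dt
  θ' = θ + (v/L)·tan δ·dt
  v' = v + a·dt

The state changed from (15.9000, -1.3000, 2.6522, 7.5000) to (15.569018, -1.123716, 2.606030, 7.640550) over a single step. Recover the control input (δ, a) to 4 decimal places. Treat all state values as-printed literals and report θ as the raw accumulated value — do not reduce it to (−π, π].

δ = -0.1945, a = 2.8110

a = (v'−v)/dt = (0.140550)/0.05 = 2.8110
Δθ = θ'−θ = -0.046170;  (v·dt/L) = 7.5000·0.05/1.6 = 0.234375
tan δ = Δθ·L/(v·dt) = -0.196992  →  δ = -0.1945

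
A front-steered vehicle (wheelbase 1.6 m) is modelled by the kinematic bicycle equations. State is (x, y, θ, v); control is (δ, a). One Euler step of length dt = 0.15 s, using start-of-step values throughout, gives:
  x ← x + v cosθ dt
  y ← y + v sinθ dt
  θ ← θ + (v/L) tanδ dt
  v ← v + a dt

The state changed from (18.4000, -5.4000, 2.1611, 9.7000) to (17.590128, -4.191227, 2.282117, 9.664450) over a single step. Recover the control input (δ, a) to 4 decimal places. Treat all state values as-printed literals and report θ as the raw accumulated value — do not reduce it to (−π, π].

a = (v'−v)/dt = (-0.035550)/0.15 = -0.2370
Δθ = θ'−θ = 0.121017;  (v·dt/L) = 9.7000·0.15/1.6 = 0.909375
tan δ = Δθ·L/(v·dt) = 0.133077  →  δ = 0.1323

δ = 0.1323, a = -0.2370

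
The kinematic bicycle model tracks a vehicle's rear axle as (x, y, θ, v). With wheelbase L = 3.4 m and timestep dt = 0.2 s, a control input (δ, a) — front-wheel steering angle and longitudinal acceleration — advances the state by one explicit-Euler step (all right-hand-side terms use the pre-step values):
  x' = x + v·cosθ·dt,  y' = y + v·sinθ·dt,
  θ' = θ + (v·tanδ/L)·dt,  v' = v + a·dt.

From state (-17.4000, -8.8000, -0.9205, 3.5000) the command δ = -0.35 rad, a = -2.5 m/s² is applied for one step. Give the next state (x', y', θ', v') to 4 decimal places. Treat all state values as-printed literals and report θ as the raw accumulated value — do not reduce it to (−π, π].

x' = -17.4000 + 3.5000·cos(-0.9205)·0.2 = -16.9762
y' = -8.8000 + 3.5000·sin(-0.9205)·0.2 = -9.3571
θ' = -0.9205 + (3.5000/3.4)·tan(-0.35)·0.2 = -0.9957
v' = 3.5000 − 2.5000·0.2 = 3.0000

(-16.9762, -9.3571, -0.9957, 3.0000)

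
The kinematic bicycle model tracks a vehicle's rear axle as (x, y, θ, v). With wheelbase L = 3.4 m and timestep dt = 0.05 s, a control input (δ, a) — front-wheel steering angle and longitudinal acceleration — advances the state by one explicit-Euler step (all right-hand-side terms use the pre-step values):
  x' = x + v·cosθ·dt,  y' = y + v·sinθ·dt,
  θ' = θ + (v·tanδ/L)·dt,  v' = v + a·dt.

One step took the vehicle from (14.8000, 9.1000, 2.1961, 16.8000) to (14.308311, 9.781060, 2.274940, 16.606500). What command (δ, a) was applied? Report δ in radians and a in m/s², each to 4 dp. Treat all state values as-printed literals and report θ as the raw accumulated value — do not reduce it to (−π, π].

a = (v'−v)/dt = (-0.193500)/0.05 = -3.8700
Δθ = θ'−θ = 0.078840;  (v·dt/L) = 16.8000·0.05/3.4 = 0.247059
tan δ = Δθ·L/(v·dt) = 0.319114  →  δ = 0.3089

δ = 0.3089, a = -3.8700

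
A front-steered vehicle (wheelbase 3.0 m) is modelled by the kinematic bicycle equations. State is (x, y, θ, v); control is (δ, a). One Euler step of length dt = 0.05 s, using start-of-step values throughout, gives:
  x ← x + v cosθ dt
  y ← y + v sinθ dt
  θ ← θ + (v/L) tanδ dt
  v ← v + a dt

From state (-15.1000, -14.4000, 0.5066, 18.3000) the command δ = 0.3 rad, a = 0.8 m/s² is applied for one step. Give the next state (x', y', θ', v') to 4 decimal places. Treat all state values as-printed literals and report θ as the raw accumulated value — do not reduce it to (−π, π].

x' = -15.1000 + 18.3000·cos(0.5066)·0.05 = -14.2999
y' = -14.4000 + 18.3000·sin(0.5066)·0.05 = -13.9560
θ' = 0.5066 + (18.3000/3.0)·tan(0.3)·0.05 = 0.6009
v' = 18.3000 + 0.8000·0.05 = 18.3400

(-14.2999, -13.9560, 0.6009, 18.3400)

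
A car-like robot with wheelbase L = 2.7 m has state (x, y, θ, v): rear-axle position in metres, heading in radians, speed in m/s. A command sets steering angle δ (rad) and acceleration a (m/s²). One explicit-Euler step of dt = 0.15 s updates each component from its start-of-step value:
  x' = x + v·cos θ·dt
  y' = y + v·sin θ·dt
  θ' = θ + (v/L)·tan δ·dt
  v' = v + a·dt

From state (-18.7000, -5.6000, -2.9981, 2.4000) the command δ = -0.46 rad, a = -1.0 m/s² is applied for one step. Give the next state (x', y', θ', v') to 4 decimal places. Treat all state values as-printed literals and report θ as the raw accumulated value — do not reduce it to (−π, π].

x' = -18.7000 + 2.4000·cos(-2.9981)·0.15 = -19.0563
y' = -5.6000 + 2.4000·sin(-2.9981)·0.15 = -5.6515
θ' = -2.9981 + (2.4000/2.7)·tan(-0.46)·0.15 = -3.0642
v' = 2.4000 − 1.0000·0.15 = 2.2500

(-19.0563, -5.6515, -3.0642, 2.2500)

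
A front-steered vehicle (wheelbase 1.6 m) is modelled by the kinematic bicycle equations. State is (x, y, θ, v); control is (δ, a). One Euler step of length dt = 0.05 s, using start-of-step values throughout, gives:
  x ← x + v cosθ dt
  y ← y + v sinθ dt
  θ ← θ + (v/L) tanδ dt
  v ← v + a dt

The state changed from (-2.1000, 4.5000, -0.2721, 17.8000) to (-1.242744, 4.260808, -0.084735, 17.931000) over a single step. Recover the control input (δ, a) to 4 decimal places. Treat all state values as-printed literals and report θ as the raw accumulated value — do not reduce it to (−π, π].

a = (v'−v)/dt = (0.131000)/0.05 = 2.6200
Δθ = θ'−θ = 0.187365;  (v·dt/L) = 17.8000·0.05/1.6 = 0.556250
tan δ = Δθ·L/(v·dt) = 0.336836  →  δ = 0.3249

δ = 0.3249, a = 2.6200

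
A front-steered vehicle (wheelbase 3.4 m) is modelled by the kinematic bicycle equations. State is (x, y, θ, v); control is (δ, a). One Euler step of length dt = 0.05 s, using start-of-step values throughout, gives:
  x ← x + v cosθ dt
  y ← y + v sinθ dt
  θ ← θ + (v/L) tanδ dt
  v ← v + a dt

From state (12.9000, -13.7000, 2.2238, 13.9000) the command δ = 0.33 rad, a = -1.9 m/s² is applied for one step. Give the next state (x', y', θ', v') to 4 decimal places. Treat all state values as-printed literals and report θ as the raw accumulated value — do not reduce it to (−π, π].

x' = 12.9000 + 13.9000·cos(2.2238)·0.05 = 12.4777
y' = -13.7000 + 13.9000·sin(2.2238)·0.05 = -13.1480
θ' = 2.2238 + (13.9000/3.4)·tan(0.33)·0.05 = 2.2938
v' = 13.9000 − 1.9000·0.05 = 13.8050

(12.4777, -13.1480, 2.2938, 13.8050)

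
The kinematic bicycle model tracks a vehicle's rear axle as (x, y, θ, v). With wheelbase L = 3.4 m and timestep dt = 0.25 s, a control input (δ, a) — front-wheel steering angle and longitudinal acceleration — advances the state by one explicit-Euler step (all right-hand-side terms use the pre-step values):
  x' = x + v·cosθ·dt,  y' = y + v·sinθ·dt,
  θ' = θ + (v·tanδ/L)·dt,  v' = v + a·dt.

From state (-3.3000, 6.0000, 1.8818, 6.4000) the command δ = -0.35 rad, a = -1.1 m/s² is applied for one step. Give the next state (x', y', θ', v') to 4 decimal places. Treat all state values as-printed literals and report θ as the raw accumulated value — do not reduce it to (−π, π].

x' = -3.3000 + 6.4000·cos(1.8818)·0.25 = -3.7896
y' = 6.0000 + 6.4000·sin(1.8818)·0.25 = 7.5232
θ' = 1.8818 + (6.4000/3.4)·tan(-0.35)·0.25 = 1.7100
v' = 6.4000 − 1.1000·0.25 = 6.1250

(-3.7896, 7.5232, 1.7100, 6.1250)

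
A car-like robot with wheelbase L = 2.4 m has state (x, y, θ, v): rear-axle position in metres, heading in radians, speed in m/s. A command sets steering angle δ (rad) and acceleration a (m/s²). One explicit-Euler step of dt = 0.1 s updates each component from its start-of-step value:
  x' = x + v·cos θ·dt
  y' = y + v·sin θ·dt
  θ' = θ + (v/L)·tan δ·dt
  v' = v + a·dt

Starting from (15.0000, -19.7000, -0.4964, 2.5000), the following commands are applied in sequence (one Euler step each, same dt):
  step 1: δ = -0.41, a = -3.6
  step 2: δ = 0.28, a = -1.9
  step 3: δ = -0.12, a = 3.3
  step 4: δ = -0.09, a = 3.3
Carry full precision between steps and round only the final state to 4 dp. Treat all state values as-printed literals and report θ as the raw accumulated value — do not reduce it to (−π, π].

after step 1 (δ=-0.41, a=-3.6): (15.219826, -19.819066, -0.541674, 2.140000)
after step 2 (δ=0.28, a=-1.9): (15.403191, -19.929398, -0.516034, 1.950000)
after step 3 (δ=-0.12, a=3.3): (15.572799, -20.025618, -0.525831, 2.280000)
after step 4 (δ=-0.09, a=3.3): (15.769997, -20.140058, -0.534404, 2.610000)

(15.7700, -20.1401, -0.5344, 2.6100)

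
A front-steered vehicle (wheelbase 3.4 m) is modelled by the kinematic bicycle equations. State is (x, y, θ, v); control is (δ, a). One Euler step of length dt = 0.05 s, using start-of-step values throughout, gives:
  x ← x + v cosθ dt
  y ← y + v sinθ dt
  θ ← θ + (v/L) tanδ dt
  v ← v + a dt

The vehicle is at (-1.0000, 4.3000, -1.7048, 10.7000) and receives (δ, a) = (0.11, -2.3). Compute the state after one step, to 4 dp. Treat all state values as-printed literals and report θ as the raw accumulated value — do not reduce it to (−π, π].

x' = -1.0000 + 10.7000·cos(-1.7048)·0.05 = -1.0715
y' = 4.3000 + 10.7000·sin(-1.7048)·0.05 = 3.7698
θ' = -1.7048 + (10.7000/3.4)·tan(0.11)·0.05 = -1.6874
v' = 10.7000 − 2.3000·0.05 = 10.5850

(-1.0715, 3.7698, -1.6874, 10.5850)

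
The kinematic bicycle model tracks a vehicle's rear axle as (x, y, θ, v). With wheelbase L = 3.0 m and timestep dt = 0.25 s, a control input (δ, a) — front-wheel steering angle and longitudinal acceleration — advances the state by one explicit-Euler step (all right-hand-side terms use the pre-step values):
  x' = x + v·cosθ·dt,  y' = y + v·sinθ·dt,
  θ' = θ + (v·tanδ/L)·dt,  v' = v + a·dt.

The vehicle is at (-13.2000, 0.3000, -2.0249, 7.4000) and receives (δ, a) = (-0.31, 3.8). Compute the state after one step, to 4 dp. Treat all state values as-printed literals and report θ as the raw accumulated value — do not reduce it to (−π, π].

x' = -13.2000 + 7.4000·cos(-2.0249)·0.25 = -14.0115
y' = 0.3000 + 7.4000·sin(-2.0249)·0.25 = -1.3625
θ' = -2.0249 + (7.4000/3.0)·tan(-0.31)·0.25 = -2.2224
v' = 7.4000 + 3.8000·0.25 = 8.3500

(-14.0115, -1.3625, -2.2224, 8.3500)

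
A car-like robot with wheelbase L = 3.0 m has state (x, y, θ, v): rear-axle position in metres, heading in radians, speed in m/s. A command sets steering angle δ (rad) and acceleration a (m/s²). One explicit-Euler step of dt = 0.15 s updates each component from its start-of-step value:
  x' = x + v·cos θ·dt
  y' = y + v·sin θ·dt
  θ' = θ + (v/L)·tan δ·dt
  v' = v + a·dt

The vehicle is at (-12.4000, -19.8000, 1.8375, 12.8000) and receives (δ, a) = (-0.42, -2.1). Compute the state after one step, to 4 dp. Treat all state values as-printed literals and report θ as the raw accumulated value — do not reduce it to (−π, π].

x' = -12.4000 + 12.8000·cos(1.8375)·0.15 = -12.9060
y' = -19.8000 + 12.8000·sin(1.8375)·0.15 = -17.9479
θ' = 1.8375 + (12.8000/3.0)·tan(-0.42)·0.15 = 1.5517
v' = 12.8000 − 2.1000·0.15 = 12.4850

(-12.9060, -17.9479, 1.5517, 12.4850)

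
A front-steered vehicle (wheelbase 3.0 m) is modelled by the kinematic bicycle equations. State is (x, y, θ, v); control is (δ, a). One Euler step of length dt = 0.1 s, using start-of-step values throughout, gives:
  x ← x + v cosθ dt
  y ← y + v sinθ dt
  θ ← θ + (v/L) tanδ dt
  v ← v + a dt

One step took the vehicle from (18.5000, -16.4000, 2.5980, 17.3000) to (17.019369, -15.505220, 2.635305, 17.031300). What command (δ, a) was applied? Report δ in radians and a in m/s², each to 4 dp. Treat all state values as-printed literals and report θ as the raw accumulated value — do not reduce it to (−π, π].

δ = 0.0646, a = -2.6870

a = (v'−v)/dt = (-0.268700)/0.1 = -2.6870
Δθ = θ'−θ = 0.037305;  (v·dt/L) = 17.3000·0.1/3.0 = 0.576667
tan δ = Δθ·L/(v·dt) = 0.064691  →  δ = 0.0646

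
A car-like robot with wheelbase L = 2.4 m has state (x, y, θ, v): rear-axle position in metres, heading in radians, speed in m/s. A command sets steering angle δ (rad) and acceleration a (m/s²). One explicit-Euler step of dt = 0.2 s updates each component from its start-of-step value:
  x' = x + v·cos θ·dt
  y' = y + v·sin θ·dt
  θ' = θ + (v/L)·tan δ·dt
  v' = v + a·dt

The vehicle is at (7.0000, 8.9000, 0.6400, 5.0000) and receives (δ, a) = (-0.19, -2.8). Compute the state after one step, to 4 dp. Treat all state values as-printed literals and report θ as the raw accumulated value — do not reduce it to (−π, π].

(7.8021, 9.4972, 0.5599, 4.4400)

x' = 7.0000 + 5.0000·cos(0.6400)·0.2 = 7.8021
y' = 8.9000 + 5.0000·sin(0.6400)·0.2 = 9.4972
θ' = 0.6400 + (5.0000/2.4)·tan(-0.19)·0.2 = 0.5599
v' = 5.0000 − 2.8000·0.2 = 4.4400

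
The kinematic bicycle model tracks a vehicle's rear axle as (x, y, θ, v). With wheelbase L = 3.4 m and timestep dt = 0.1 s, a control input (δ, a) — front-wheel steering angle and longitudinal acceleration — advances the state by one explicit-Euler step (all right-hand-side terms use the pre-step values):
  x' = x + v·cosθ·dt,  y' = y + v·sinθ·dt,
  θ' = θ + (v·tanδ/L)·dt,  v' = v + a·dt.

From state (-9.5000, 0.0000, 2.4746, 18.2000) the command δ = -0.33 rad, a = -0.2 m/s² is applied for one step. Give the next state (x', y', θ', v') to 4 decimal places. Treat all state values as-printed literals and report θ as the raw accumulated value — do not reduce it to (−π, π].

x' = -9.5000 + 18.2000·cos(2.4746)·0.1 = -10.9299
y' = 0.0000 + 18.2000·sin(2.4746)·0.1 = 1.1259
θ' = 2.4746 + (18.2000/3.4)·tan(-0.33)·0.1 = 2.2912
v' = 18.2000 − 0.2000·0.1 = 18.1800

(-10.9299, 1.1259, 2.2912, 18.1800)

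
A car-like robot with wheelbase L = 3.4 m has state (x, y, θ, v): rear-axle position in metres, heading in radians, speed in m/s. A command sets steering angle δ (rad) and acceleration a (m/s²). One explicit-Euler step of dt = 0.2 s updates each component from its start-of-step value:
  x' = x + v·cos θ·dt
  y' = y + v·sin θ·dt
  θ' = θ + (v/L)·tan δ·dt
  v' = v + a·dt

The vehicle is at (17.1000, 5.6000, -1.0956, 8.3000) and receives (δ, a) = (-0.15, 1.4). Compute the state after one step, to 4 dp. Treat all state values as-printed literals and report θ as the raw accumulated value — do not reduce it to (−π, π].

x' = 17.1000 + 8.3000·cos(-1.0956)·0.2 = 17.8595
y' = 5.6000 + 8.3000·sin(-1.0956)·0.2 = 4.1239
θ' = -1.0956 + (8.3000/3.4)·tan(-0.15)·0.2 = -1.1694
v' = 8.3000 + 1.4000·0.2 = 8.5800

(17.8595, 4.1239, -1.1694, 8.5800)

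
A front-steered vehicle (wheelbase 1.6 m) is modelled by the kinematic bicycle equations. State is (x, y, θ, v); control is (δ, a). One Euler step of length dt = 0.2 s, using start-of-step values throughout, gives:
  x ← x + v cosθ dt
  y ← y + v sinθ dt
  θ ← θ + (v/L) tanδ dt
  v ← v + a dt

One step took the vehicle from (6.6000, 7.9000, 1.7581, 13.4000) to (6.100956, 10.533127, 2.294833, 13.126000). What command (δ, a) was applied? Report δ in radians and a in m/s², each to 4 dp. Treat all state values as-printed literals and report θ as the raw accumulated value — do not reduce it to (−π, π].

a = (v'−v)/dt = (-0.274000)/0.2 = -1.3700
Δθ = θ'−θ = 0.536733;  (v·dt/L) = 13.4000·0.2/1.6 = 1.675000
tan δ = Δθ·L/(v·dt) = 0.320438  →  δ = 0.3101

δ = 0.3101, a = -1.3700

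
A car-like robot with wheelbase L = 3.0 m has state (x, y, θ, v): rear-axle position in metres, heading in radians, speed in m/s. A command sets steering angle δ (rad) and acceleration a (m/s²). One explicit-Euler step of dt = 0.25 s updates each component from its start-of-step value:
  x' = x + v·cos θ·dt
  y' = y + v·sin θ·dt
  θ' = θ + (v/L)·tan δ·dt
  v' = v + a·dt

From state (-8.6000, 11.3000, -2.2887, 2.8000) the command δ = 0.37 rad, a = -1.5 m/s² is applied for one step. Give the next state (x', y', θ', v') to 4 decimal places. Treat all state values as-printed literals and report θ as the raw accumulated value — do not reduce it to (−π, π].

(-9.0605, 10.7728, -2.1982, 2.4250)

x' = -8.6000 + 2.8000·cos(-2.2887)·0.25 = -9.0605
y' = 11.3000 + 2.8000·sin(-2.2887)·0.25 = 10.7728
θ' = -2.2887 + (2.8000/3.0)·tan(0.37)·0.25 = -2.1982
v' = 2.8000 − 1.5000·0.25 = 2.4250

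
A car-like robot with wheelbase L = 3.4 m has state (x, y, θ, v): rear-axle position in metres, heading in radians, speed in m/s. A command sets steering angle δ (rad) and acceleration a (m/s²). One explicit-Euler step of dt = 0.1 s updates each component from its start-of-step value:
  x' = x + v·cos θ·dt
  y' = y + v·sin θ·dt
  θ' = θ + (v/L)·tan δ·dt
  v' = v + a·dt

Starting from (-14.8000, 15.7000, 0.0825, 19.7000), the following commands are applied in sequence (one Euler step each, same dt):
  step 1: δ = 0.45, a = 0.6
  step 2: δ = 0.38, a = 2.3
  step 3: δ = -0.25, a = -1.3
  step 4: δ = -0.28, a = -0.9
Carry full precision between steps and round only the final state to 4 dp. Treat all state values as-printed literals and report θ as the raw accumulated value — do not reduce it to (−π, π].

after step 1 (δ=0.45, a=0.6): (-12.836700, 15.862341, 0.362388, 19.760000)
after step 2 (δ=0.38, a=2.3): (-10.989036, 16.562848, 0.594517, 19.990000)
after step 3 (δ=-0.25, a=-1.3): (-9.333026, 17.682506, 0.444391, 19.860000)
after step 4 (δ=-0.28, a=-0.9): (-7.539921, 18.536303, 0.276425, 19.770000)

(-7.5399, 18.5363, 0.2764, 19.7700)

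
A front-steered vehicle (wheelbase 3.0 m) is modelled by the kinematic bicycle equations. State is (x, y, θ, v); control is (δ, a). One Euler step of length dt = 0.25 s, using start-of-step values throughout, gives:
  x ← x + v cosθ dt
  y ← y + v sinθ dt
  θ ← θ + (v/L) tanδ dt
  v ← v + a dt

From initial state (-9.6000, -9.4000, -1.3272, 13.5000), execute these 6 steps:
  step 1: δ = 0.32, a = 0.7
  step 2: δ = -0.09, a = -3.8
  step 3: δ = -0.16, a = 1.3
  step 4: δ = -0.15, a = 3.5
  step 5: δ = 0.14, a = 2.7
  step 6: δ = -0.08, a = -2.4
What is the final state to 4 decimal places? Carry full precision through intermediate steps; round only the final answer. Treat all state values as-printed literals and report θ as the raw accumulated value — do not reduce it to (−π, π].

after step 1 (δ=0.32, a=0.7): (-8.785969, -12.675359, -0.954387, 13.675000)
after step 2 (δ=-0.09, a=-3.8): (-6.809559, -15.464921, -1.057227, 12.725000)
after step 3 (δ=-0.16, a=1.3): (-5.246645, -18.235779, -1.228357, 13.050000)
after step 4 (δ=-0.15, a=3.5): (-4.151143, -21.308852, -1.392716, 13.925000)
after step 5 (δ=0.14, a=2.7): (-3.534474, -24.735048, -1.229188, 14.600000)
after step 6 (δ=-0.08, a=-2.4): (-2.311713, -28.174141, -1.326730, 14.000000)

(-2.3117, -28.1741, -1.3267, 14.0000)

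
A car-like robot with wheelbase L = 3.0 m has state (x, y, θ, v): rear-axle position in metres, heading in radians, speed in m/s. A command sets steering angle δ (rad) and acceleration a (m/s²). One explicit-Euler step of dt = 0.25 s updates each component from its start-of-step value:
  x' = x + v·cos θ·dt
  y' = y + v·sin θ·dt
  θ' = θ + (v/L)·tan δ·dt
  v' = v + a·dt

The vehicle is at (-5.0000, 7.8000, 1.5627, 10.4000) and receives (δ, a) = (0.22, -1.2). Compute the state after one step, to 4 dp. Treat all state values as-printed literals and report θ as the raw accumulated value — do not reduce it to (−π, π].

x' = -5.0000 + 10.4000·cos(1.5627)·0.25 = -4.9789
y' = 7.8000 + 10.4000·sin(1.5627)·0.25 = 10.3999
θ' = 1.5627 + (10.4000/3.0)·tan(0.22)·0.25 = 1.7565
v' = 10.4000 − 1.2000·0.25 = 10.1000

(-4.9789, 10.3999, 1.7565, 10.1000)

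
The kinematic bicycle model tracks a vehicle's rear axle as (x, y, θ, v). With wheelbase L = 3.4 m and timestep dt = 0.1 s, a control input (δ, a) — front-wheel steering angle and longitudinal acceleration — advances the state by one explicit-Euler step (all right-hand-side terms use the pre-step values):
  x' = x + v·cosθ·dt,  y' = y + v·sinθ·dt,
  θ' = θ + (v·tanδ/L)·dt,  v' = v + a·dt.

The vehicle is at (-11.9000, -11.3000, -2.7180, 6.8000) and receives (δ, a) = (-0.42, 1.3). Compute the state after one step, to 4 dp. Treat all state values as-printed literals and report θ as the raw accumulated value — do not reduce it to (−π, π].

x' = -11.9000 + 6.8000·cos(-2.7180)·0.1 = -12.5199
y' = -11.3000 + 6.8000·sin(-2.7180)·0.1 = -11.5795
θ' = -2.7180 + (6.8000/3.4)·tan(-0.42)·0.1 = -2.8073
v' = 6.8000 + 1.3000·0.1 = 6.9300

(-12.5199, -11.5795, -2.8073, 6.9300)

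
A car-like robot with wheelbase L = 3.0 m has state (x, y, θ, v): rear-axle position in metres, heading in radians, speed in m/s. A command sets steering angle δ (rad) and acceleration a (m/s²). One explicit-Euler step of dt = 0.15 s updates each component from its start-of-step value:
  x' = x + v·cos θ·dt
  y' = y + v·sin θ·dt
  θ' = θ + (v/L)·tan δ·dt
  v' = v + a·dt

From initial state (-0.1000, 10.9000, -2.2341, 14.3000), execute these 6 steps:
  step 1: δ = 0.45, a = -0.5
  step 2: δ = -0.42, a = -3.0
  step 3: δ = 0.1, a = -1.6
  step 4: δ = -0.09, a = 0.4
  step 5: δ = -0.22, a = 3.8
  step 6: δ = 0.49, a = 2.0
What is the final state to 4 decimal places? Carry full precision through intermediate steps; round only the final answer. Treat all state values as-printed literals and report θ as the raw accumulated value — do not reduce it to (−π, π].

(-7.0946, 0.6450, -1.9725, 14.4650)

after step 1 (δ=0.45, a=-0.5): (-1.420727, 9.209821, -1.888716, 14.225000)
after step 2 (δ=-0.42, a=-3.0): (-2.087717, 7.182997, -2.206340, 13.775000)
after step 3 (δ=0.1, a=-1.6): (-3.314275, 5.520185, -2.137235, 13.535000)
after step 4 (δ=-0.09, a=0.4): (-4.403769, 3.807025, -2.198307, 13.595000)
after step 5 (δ=-0.22, a=3.8): (-5.601077, 2.156269, -2.350313, 14.165000)
after step 6 (δ=0.49, a=2.0): (-7.094639, 0.645033, -1.972540, 14.465000)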